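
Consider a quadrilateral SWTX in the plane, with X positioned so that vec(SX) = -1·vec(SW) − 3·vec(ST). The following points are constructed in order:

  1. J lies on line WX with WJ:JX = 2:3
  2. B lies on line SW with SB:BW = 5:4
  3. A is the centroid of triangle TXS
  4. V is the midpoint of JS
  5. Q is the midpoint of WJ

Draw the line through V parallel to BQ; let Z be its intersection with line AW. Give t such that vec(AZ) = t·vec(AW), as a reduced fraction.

t = 71/224

Assign S = (0, 0), W = (1, 0), T = (0, 1), X = (-1, -3) — the answer is frame-independent, so this choice is without loss of generality.
1. J lies on line WX with WJ:JX = 2:3 ⇒ J = (1/5, -6/5)
2. B lies on line SW with SB:BW = 5:4 ⇒ B = (5/9, 0)
3. A is the centroid of triangle TXS ⇒ A = (-1/3, -2/3)
4. V is the midpoint of JS ⇒ V = (1/10, -3/5)
5. Q is the midpoint of WJ ⇒ Q = (3/5, -3/5)
through V parallel to BQ: direction (2/45, -3/5); meets AW at Z = (5/56, -51/112)
Z = A + t·(W−A) with t = 71/224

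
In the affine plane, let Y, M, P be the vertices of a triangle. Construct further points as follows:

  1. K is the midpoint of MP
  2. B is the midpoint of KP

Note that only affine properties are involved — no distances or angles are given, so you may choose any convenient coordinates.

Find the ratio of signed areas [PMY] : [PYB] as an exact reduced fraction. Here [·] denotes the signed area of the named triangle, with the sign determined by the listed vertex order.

Assign Y = (0, 0), M = (1, 0), P = (0, 1) — the answer is frame-independent, so this choice is without loss of generality.
1. K is the midpoint of MP ⇒ K = (1/2, 1/2)
2. B is the midpoint of KP ⇒ B = (1/4, 3/4)
2·[PMY] = -1, 2·[PYB] = 1/4
[PMY]:[PYB] = -1:1/4 = -4

[PMY]:[PYB] = -4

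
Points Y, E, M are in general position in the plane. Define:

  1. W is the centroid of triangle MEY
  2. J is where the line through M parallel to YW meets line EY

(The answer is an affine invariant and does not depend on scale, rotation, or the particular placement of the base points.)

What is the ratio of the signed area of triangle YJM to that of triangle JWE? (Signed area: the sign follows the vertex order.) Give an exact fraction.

Choose coordinates Y = (0, 0), E = (1, 0), M = (0, 1).
1. W is the centroid of triangle MEY ⇒ W = (1/3, 1/3)
2. J is where the line through M parallel to YW meets line EY ⇒ J = (-1, 0)
2·[YJM] = -1, 2·[JWE] = -2/3
[YJM]:[JWE] = -1:-2/3 = 3/2

[YJM]:[JWE] = 3/2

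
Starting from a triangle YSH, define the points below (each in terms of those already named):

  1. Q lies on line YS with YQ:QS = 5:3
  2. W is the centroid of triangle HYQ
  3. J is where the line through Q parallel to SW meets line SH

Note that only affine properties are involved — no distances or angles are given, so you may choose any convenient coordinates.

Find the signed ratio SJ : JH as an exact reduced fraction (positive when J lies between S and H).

SJ:JH = -3/14

Work in coordinates with Y = (0, 0), S = (1, 0), H = (0, 1).
1. Q lies on line YS with YQ:QS = 5:3 ⇒ Q = (5/8, 0)
2. W is the centroid of triangle HYQ ⇒ W = (5/24, 1/3)
3. J is where the line through Q parallel to SW meets line SH ⇒ J = (14/11, -3/11)
J = S + t·(H−S) with t = -3/11, so SJ:JH = t:(1−t) = -3/11:14/11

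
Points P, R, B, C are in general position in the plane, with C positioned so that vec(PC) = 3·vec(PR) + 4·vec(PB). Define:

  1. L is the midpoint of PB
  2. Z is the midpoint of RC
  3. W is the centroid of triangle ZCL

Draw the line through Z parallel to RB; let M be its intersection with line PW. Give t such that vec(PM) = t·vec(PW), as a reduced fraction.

t = 24/23

Assign P = (0, 0), R = (1, 0), B = (0, 1), C = (3, 4) — the answer is frame-independent, so this choice is without loss of generality.
1. L is the midpoint of PB ⇒ L = (0, 1/2)
2. Z is the midpoint of RC ⇒ Z = (2, 2)
3. W is the centroid of triangle ZCL ⇒ W = (5/3, 13/6)
through Z parallel to RB: direction (-1, 1); meets PW at M = (40/23, 52/23)
M = P + t·(W−P) with t = 24/23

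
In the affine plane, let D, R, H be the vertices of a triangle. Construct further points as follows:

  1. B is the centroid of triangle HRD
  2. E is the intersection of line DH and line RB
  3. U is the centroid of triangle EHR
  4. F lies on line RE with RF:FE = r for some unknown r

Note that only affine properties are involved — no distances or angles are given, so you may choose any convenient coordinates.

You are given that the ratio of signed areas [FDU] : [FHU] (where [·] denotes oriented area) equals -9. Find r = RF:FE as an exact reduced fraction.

Work in coordinates with D = (0, 0), R = (1, 0), H = (0, 1).
1. B is the centroid of triangle HRD ⇒ B = (1/3, 1/3)
2. E is the intersection of line DH and line RB ⇒ E = (0, 1/2)
3. U is the centroid of triangle EHR ⇒ U = (1/3, 1/2)
4. With RF:FE = r, write λ = r/(r+1) so F = R + λ·(E−R); F is affine-linear in λ
Every point depending on F is an affine combination of F and λ-independent points, so each such coordinate is linear in λ; the λ² term in each signed area is a multiple of (E−R)×(E−R) = 0, so 2·[FDU] and 2·[FHU] are each linear in λ. Evaluating at λ=0 and λ=1:
  2·[FDU] = 2/3·λ − 1/2,   2·[FHU] = -1/3·λ + 1/6
So [FDU]:[FHU] = (2/3·λ − 1/2) / (-1/3·λ + 1/6). Setting this equal to -9:
  2/3·λ − 1/2 = -9·(-1/3·λ + 1/6)  ⇒  λ = 3/7
Then r = λ/(1−λ) = (3/7)/(4/7) = 3/4. Check: with r = 3/4, F = (4/7, 3/14) and [FDU]:[FHU] = -9 as required.

r = 3/4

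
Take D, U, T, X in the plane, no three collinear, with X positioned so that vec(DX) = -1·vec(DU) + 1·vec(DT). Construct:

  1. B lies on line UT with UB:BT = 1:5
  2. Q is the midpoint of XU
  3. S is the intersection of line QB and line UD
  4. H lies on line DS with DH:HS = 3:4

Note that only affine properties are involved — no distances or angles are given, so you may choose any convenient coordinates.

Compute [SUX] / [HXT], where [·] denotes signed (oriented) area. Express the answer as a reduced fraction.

Set D = (0, 0), U = (1, 0), T = (0, 1), X = (-1, 1); any affine frame gives the same invariant.
1. B lies on line UT with UB:BT = 1:5 ⇒ B = (5/6, 1/6)
2. Q is the midpoint of XU ⇒ Q = (0, 1/2)
3. S is the intersection of line QB and line UD ⇒ S = (5/4, 0)
4. H lies on line DS with DH:HS = 3:4 ⇒ H = (15/28, 0)
2·[SUX] = -1/4, 2·[HXT] = -1
[SUX]:[HXT] = -1/4:-1 = 1/4

[SUX]:[HXT] = 1/4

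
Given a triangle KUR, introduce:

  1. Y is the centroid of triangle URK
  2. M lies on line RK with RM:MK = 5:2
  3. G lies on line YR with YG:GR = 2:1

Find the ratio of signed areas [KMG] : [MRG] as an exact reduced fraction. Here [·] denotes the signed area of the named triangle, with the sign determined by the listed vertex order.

[KMG]:[MRG] = 2/5

Set K = (0, 0), U = (1, 0), R = (0, 1); any affine frame gives the same invariant.
1. Y is the centroid of triangle URK ⇒ Y = (1/3, 1/3)
2. M lies on line RK with RM:MK = 5:2 ⇒ M = (0, 2/7)
3. G lies on line YR with YG:GR = 2:1 ⇒ G = (1/9, 7/9)
2·[KMG] = -2/63, 2·[MRG] = -5/63
[KMG]:[MRG] = -2/63:-5/63 = 2/5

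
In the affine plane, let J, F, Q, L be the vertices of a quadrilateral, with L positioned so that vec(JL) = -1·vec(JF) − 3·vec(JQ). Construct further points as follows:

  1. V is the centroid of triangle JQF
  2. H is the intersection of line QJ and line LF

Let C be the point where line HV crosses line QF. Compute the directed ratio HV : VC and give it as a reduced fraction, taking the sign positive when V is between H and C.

Set J = (0, 0), F = (1, 0), Q = (0, 1), L = (-1, -3); any affine frame gives the same invariant.
1. V is the centroid of triangle JQF ⇒ V = (1/3, 1/3)
2. H is the intersection of line QJ and line LF ⇒ H = (0, -3/2)
line HV meets QF at C = (5/13, 8/13)
V = H + t·(C−H) with t = 13/15, so HV:VC = 13/15:2/15

HV:VC = 13/2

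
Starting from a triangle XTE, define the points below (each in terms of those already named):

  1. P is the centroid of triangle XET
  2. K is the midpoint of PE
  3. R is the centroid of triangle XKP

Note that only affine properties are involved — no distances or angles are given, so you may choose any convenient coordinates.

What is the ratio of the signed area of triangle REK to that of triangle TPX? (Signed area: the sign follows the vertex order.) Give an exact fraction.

[REK]:[TPX] = -1/6

Work in coordinates with X = (0, 0), T = (1, 0), E = (0, 1).
1. P is the centroid of triangle XET ⇒ P = (1/3, 1/3)
2. K is the midpoint of PE ⇒ K = (1/6, 2/3)
3. R is the centroid of triangle XKP ⇒ R = (1/6, 1/3)
2·[REK] = -1/18, 2·[TPX] = 1/3
[REK]:[TPX] = -1/18:1/3 = -1/6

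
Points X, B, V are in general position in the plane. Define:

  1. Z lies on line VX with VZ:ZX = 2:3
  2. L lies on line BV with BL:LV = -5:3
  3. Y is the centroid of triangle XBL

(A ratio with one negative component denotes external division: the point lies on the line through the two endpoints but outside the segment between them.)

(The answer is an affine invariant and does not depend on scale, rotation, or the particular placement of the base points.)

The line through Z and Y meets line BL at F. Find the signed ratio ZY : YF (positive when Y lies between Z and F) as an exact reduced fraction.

Set X = (0, 0), B = (1, 0), V = (0, 1); any affine frame gives the same invariant.
1. Z lies on line VX with VZ:ZX = 2:3 ⇒ Z = (0, 3/5)
2. L lies on line BV with BL:LV = -5:3 ⇒ L = (-3/2, 5/2)
3. Y is the centroid of triangle XBL ⇒ Y = (-1/6, 5/6)
line ZY meets BL at F = (-1, 2)
Y = Z + t·(F−Z) with t = 1/6, so ZY:YF = 1/6:5/6

ZY:YF = 1/5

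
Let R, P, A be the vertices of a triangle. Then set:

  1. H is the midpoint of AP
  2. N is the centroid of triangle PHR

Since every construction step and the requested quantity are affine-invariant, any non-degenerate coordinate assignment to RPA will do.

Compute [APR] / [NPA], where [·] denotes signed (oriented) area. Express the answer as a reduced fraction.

Set R = (0, 0), P = (1, 0), A = (0, 1); any affine frame gives the same invariant.
1. H is the midpoint of AP ⇒ H = (1/2, 1/2)
2. N is the centroid of triangle PHR ⇒ N = (1/2, 1/6)
2·[APR] = -1, 2·[NPA] = 1/3
[APR]:[NPA] = -1:1/3 = -3

[APR]:[NPA] = -3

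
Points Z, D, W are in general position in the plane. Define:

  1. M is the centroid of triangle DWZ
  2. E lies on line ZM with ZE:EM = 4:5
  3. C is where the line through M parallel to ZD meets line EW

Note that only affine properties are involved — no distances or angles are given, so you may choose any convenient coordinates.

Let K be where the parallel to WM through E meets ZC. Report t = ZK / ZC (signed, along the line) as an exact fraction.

Assign Z = (0, 0), D = (1, 0), W = (0, 1) — the answer is frame-independent, so this choice is without loss of generality.
1. M is the centroid of triangle DWZ ⇒ M = (1/3, 1/3)
2. E lies on line ZM with ZE:EM = 4:5 ⇒ E = (4/27, 4/27)
3. C is where the line through M parallel to ZD meets line EW ⇒ C = (8/69, 1/3)
through E parallel to WM: direction (1/3, -2/3); meets ZC at K = (32/351, 92/351)
K = Z + t·(C−Z) with t = 92/117

t = 92/117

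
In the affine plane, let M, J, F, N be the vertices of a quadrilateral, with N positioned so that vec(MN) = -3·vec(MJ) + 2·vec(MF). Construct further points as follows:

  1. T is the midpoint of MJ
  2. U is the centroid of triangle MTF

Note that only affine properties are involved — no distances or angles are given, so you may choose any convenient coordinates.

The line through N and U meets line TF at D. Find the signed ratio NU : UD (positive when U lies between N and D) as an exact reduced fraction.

Assign M = (0, 0), J = (1, 0), F = (0, 1), N = (-3, 2) — the answer is frame-independent, so this choice is without loss of generality.
1. T is the midpoint of MJ ⇒ T = (1/2, 0)
2. U is the centroid of triangle MTF ⇒ U = (1/6, 1/3)
line NU meets TF at D = (11/28, 3/14)
U = N + t·(D−N) with t = 14/15, so NU:UD = 14/15:1/15

NU:UD = 14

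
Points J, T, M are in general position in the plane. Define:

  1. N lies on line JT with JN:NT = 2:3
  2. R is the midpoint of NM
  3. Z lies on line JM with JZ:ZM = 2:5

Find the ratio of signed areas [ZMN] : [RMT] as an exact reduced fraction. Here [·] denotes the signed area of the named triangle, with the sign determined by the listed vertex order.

Assign J = (0, 0), T = (1, 0), M = (0, 1) — the answer is frame-independent, so this choice is without loss of generality.
1. N lies on line JT with JN:NT = 2:3 ⇒ N = (2/5, 0)
2. R is the midpoint of NM ⇒ R = (1/5, 1/2)
3. Z lies on line JM with JZ:ZM = 2:5 ⇒ Z = (0, 2/7)
2·[ZMN] = -2/7, 2·[RMT] = -3/10
[ZMN]:[RMT] = -2/7:-3/10 = 20/21

[ZMN]:[RMT] = 20/21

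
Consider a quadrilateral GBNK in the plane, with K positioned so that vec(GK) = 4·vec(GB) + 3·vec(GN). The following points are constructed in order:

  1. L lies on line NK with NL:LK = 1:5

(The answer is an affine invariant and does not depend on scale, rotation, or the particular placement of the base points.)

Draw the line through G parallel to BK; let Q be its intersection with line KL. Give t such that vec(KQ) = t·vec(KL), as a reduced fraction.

t = 3/5

Assign G = (0, 0), B = (1, 0), N = (0, 1), K = (4, 3) — the answer is frame-independent, so this choice is without loss of generality.
1. L lies on line NK with NL:LK = 1:5 ⇒ L = (2/3, 4/3)
through G parallel to BK: direction (3, 3); meets KL at Q = (2, 2)
Q = K + t·(L−K) with t = 3/5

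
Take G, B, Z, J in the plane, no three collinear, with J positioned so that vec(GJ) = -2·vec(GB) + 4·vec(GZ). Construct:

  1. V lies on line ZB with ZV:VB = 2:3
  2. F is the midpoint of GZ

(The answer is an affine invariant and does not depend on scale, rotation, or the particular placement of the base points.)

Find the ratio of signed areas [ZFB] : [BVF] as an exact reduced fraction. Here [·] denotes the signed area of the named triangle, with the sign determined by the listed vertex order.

[ZFB]:[BVF] = 5/3

Set G = (0, 0), B = (1, 0), Z = (0, 1), J = (-2, 4); any affine frame gives the same invariant.
1. V lies on line ZB with ZV:VB = 2:3 ⇒ V = (2/5, 3/5)
2. F is the midpoint of GZ ⇒ F = (0, 1/2)
2·[ZFB] = 1/2, 2·[BVF] = 3/10
[ZFB]:[BVF] = 1/2:3/10 = 5/3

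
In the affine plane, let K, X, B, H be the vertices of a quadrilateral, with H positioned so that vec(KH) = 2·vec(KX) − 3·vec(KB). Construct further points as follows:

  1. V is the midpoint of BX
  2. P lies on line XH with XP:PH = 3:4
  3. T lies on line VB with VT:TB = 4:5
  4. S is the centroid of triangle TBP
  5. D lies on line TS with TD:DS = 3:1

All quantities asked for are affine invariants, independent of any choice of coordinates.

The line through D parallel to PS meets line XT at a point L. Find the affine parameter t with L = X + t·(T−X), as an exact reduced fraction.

Choose coordinates K = (0, 0), X = (1, 0), B = (0, 1), H = (2, -3).
1. V is the midpoint of BX ⇒ V = (1/2, 1/2)
2. P lies on line XH with XP:PH = 3:4 ⇒ P = (10/7, -9/7)
3. T lies on line VB with VT:TB = 4:5 ⇒ T = (5/18, 13/18)
4. S is the centroid of triangle TBP ⇒ S = (215/378, 55/378)
5. D lies on line TS with TD:DS = 3:1 ⇒ D = (125/252, 73/252)
through D parallel to PS: direction (-325/378, 541/378); meets XT at L = (25/144, 119/144)
L = X + t·(T−X) with t = 119/104

t = 119/104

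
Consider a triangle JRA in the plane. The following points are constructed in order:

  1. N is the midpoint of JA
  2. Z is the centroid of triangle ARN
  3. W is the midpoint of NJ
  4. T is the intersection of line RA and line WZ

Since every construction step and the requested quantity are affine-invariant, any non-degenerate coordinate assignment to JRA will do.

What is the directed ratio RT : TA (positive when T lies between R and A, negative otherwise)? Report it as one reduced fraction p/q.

Choose coordinates J = (0, 0), R = (1, 0), A = (0, 1).
1. N is the midpoint of JA ⇒ N = (0, 1/2)
2. Z is the centroid of triangle ARN ⇒ Z = (1/3, 1/2)
3. W is the midpoint of NJ ⇒ W = (0, 1/4)
4. T is the intersection of line RA and line WZ ⇒ T = (3/7, 4/7)
T = R + t·(A−R) with t = 4/7, so RT:TA = t:(1−t) = 4/7:3/7

RT:TA = 4/3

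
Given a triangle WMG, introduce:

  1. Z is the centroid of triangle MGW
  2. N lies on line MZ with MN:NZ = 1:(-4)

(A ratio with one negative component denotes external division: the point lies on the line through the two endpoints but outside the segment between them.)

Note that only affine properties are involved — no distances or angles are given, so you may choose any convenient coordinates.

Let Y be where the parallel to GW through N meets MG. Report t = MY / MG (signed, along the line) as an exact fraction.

t = -2/9

Assign W = (0, 0), M = (1, 0), G = (0, 1) — the answer is frame-independent, so this choice is without loss of generality.
1. Z is the centroid of triangle MGW ⇒ Z = (1/3, 1/3)
2. N lies on line MZ with MN:NZ = 1:(-4) ⇒ N = (11/9, -1/9)
through N parallel to GW: direction (0, -1); meets MG at Y = (11/9, -2/9)
Y = M + t·(G−M) with t = -2/9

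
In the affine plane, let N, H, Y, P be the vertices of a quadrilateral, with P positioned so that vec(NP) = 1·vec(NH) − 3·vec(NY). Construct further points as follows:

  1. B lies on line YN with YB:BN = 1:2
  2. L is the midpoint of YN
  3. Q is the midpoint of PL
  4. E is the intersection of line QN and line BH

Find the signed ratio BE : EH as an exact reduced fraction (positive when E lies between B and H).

BE:EH = -4/15

Choose coordinates N = (0, 0), H = (1, 0), Y = (0, 1), P = (1, -3).
1. B lies on line YN with YB:BN = 1:2 ⇒ B = (0, 2/3)
2. L is the midpoint of YN ⇒ L = (0, 1/2)
3. Q is the midpoint of PL ⇒ Q = (1/2, -5/4)
4. E is the intersection of line QN and line BH ⇒ E = (-4/11, 10/11)
E = B + t·(H−B) with t = -4/11, so BE:EH = t:(1−t) = -4/11:15/11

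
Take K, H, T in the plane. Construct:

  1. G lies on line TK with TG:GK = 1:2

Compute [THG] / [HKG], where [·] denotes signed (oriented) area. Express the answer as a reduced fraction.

[THG]:[HKG] = 1/2

Assign K = (0, 0), H = (1, 0), T = (0, 1) — the answer is frame-independent, so this choice is without loss of generality.
1. G lies on line TK with TG:GK = 1:2 ⇒ G = (0, 2/3)
2·[THG] = -1/3, 2·[HKG] = -2/3
[THG]:[HKG] = -1/3:-2/3 = 1/2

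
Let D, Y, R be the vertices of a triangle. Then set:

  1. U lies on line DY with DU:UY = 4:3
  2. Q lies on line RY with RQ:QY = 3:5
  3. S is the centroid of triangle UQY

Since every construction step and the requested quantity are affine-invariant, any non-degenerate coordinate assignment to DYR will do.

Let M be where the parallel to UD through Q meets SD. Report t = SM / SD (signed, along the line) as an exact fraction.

t = -2

Choose coordinates D = (0, 0), Y = (1, 0), R = (0, 1).
1. U lies on line DY with DU:UY = 4:3 ⇒ U = (4/7, 0)
2. Q lies on line RY with RQ:QY = 3:5 ⇒ Q = (3/8, 5/8)
3. S is the centroid of triangle UQY ⇒ S = (109/168, 5/24)
through Q parallel to UD: direction (-4/7, 0); meets SD at M = (109/56, 5/8)
M = S + t·(D−S) with t = -2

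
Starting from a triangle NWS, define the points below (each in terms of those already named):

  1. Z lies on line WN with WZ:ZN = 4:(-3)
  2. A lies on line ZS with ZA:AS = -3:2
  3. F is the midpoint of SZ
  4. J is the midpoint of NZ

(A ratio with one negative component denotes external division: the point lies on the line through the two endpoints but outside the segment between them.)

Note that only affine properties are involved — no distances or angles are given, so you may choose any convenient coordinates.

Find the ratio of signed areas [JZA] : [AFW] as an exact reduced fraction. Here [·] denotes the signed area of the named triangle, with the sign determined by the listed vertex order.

[JZA]:[AFW] = -9/20

Work in coordinates with N = (0, 0), W = (1, 0), S = (0, 1).
1. Z lies on line WN with WZ:ZN = 4:(-3) ⇒ Z = (-3, 0)
2. A lies on line ZS with ZA:AS = -3:2 ⇒ A = (6, 3)
3. F is the midpoint of SZ ⇒ F = (-3/2, 1/2)
4. J is the midpoint of NZ ⇒ J = (-3/2, 0)
2·[JZA] = -9/2, 2·[AFW] = 10
[JZA]:[AFW] = -9/2:10 = -9/20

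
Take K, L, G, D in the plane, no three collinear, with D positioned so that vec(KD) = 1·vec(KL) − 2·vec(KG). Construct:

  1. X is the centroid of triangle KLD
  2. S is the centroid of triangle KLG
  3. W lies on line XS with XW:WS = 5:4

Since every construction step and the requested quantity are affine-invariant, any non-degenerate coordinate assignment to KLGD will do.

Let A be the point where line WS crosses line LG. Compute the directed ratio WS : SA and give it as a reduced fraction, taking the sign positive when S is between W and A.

Assign K = (0, 0), L = (1, 0), G = (0, 1), D = (1, -2) — the answer is frame-independent, so this choice is without loss of generality.
1. X is the centroid of triangle KLD ⇒ X = (2/3, -2/3)
2. S is the centroid of triangle KLG ⇒ S = (1/3, 1/3)
3. W lies on line XS with XW:WS = 5:4 ⇒ W = (13/27, -1/9)
line WS meets LG at A = (1/6, 5/6)
S = W + t·(A−W) with t = 8/17, so WS:SA = 8/17:9/17

WS:SA = 8/9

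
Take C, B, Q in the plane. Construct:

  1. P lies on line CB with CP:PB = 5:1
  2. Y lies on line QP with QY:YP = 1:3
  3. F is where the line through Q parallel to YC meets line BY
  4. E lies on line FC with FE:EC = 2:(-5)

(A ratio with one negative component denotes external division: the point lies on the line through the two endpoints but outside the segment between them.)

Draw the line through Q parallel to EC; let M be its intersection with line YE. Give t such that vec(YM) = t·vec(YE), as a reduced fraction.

Choose coordinates C = (0, 0), B = (1, 0), Q = (0, 1).
1. P lies on line CB with CP:PB = 5:1 ⇒ P = (5/6, 0)
2. Y lies on line QP with QY:YP = 1:3 ⇒ Y = (5/24, 3/4)
3. F is where the line through Q parallel to YC meets line BY ⇒ F = (-5/432, 23/24)
4. E lies on line FC with FE:EC = 2:(-5) ⇒ E = (-25/1296, 115/72)
through Q parallel to EC: direction (25/1296, -115/72); meets YE at M = (-155/23328, 2009/1296)
M = Y + t·(E−Y) with t = 17/18

t = 17/18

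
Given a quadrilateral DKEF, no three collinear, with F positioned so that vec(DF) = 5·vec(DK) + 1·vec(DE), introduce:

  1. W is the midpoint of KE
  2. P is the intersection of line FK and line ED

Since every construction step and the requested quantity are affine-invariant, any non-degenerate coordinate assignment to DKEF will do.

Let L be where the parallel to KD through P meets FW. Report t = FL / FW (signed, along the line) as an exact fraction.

t = 5/2

Assign D = (0, 0), K = (1, 0), E = (0, 1), F = (5, 1) — the answer is frame-independent, so this choice is without loss of generality.
1. W is the midpoint of KE ⇒ W = (1/2, 1/2)
2. P is the intersection of line FK and line ED ⇒ P = (0, -1/4)
through P parallel to KD: direction (-1, 0); meets FW at L = (-25/4, -1/4)
L = F + t·(W−F) with t = 5/2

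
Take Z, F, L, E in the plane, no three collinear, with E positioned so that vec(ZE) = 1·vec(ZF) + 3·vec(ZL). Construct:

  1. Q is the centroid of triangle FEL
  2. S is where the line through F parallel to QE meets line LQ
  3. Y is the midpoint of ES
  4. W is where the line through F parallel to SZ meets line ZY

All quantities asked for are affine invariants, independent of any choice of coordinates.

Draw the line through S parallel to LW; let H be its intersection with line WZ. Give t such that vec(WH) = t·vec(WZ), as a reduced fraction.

Assign Z = (0, 0), F = (1, 0), L = (0, 1), E = (1, 3) — the answer is frame-independent, so this choice is without loss of generality.
1. Q is the centroid of triangle FEL ⇒ Q = (2/3, 4/3)
2. S is where the line through F parallel to QE meets line LQ ⇒ S = (4/3, 5/3)
3. Y is the midpoint of ES ⇒ Y = (7/6, 7/3)
4. W is where the line through F parallel to SZ meets line ZY ⇒ W = (-5/3, -10/3)
through S parallel to LW: direction (-5/3, -13/3); meets WZ at H = (3, 6)
H = W + t·(Z−W) with t = 14/5

t = 14/5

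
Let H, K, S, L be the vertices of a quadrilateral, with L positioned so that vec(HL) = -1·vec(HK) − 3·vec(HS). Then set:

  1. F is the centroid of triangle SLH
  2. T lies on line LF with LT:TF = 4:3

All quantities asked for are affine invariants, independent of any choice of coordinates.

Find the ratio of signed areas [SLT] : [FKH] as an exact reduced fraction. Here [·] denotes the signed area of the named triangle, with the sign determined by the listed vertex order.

[SLT]:[FKH] = 2/7

Assign H = (0, 0), K = (1, 0), S = (0, 1), L = (-1, -3) — the answer is frame-independent, so this choice is without loss of generality.
1. F is the centroid of triangle SLH ⇒ F = (-1/3, -2/3)
2. T lies on line LF with LT:TF = 4:3 ⇒ T = (-13/21, -5/3)
2·[SLT] = 4/21, 2·[FKH] = 2/3
[SLT]:[FKH] = 4/21:2/3 = 2/7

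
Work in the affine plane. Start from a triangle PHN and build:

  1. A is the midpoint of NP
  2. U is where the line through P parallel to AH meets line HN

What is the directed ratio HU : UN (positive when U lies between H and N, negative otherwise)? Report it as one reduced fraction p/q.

Set P = (0, 0), H = (1, 0), N = (0, 1); any affine frame gives the same invariant.
1. A is the midpoint of NP ⇒ A = (0, 1/2)
2. U is where the line through P parallel to AH meets line HN ⇒ U = (2, -1)
U = H + t·(N−H) with t = -1, so HU:UN = t:(1−t) = -1:2

HU:UN = -1/2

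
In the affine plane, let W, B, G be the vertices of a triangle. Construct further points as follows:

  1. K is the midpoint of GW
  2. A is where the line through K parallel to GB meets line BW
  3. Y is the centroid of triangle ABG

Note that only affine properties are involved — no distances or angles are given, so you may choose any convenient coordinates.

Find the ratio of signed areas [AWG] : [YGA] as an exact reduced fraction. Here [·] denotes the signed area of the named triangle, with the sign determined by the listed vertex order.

Assign W = (0, 0), B = (1, 0), G = (0, 1) — the answer is frame-independent, so this choice is without loss of generality.
1. K is the midpoint of GW ⇒ K = (0, 1/2)
2. A is where the line through K parallel to GB meets line BW ⇒ A = (1/2, 0)
3. Y is the centroid of triangle ABG ⇒ Y = (1/2, 1/3)
2·[AWG] = -1/2, 2·[YGA] = 1/6
[AWG]:[YGA] = -1/2:1/6 = -3

[AWG]:[YGA] = -3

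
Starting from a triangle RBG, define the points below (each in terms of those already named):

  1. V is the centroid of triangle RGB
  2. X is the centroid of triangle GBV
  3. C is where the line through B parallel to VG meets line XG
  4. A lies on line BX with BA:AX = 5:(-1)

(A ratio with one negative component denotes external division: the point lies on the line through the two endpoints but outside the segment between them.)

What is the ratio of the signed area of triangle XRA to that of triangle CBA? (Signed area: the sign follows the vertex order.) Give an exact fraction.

[XRA]:[CBA] = -2/5

Assign R = (0, 0), B = (1, 0), G = (0, 1) — the answer is frame-independent, so this choice is without loss of generality.
1. V is the centroid of triangle RGB ⇒ V = (1/3, 1/3)
2. X is the centroid of triangle GBV ⇒ X = (4/9, 4/9)
3. C is where the line through B parallel to VG meets line XG ⇒ C = (4/3, -2/3)
4. A lies on line BX with BA:AX = 5:(-1) ⇒ A = (11/36, 5/9)
2·[XRA] = -1/9, 2·[CBA] = 5/18
[XRA]:[CBA] = -1/9:5/18 = -2/5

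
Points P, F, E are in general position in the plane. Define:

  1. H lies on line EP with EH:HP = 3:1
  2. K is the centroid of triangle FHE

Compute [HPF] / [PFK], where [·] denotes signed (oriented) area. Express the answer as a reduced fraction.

Work in coordinates with P = (0, 0), F = (1, 0), E = (0, 1).
1. H lies on line EP with EH:HP = 3:1 ⇒ H = (0, 1/4)
2. K is the centroid of triangle FHE ⇒ K = (1/3, 5/12)
2·[HPF] = 1/4, 2·[PFK] = 5/12
[HPF]:[PFK] = 1/4:5/12 = 3/5

[HPF]:[PFK] = 3/5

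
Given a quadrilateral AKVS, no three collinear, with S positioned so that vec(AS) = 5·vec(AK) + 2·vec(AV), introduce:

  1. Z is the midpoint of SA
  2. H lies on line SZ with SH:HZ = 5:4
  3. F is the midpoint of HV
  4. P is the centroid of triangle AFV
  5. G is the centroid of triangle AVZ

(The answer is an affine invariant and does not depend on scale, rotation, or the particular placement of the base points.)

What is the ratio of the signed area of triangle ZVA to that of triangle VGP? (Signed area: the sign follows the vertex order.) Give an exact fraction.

Choose coordinates A = (0, 0), K = (1, 0), V = (0, 1), S = (5, 2).
1. Z is the midpoint of SA ⇒ Z = (5/2, 1)
2. H lies on line SZ with SH:HZ = 5:4 ⇒ H = (65/18, 13/9)
3. F is the midpoint of HV ⇒ F = (65/36, 11/9)
4. P is the centroid of triangle AFV ⇒ P = (65/108, 20/27)
5. G is the centroid of triangle AVZ ⇒ G = (5/6, 2/3)
2·[ZVA] = 5/2, 2·[VGP] = -5/324
[ZVA]:[VGP] = 5/2:-5/324 = -162

[ZVA]:[VGP] = -162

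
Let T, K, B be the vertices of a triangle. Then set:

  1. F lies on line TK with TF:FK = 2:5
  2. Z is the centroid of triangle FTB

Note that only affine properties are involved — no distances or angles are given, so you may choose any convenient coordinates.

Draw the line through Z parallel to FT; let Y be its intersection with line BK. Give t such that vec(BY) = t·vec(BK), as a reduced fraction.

t = 2/3

Set T = (0, 0), K = (1, 0), B = (0, 1); any affine frame gives the same invariant.
1. F lies on line TK with TF:FK = 2:5 ⇒ F = (2/7, 0)
2. Z is the centroid of triangle FTB ⇒ Z = (2/21, 1/3)
through Z parallel to FT: direction (-2/7, 0); meets BK at Y = (2/3, 1/3)
Y = B + t·(K−B) with t = 2/3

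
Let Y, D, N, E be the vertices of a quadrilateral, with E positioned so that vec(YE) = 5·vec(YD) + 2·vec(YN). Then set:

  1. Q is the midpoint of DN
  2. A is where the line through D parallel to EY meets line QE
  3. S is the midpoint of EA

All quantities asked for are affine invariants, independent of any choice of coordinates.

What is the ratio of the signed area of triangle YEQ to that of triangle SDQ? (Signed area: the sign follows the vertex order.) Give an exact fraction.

[YEQ]:[SDQ] = -3/10

Assign Y = (0, 0), D = (1, 0), N = (0, 1), E = (5, 2) — the answer is frame-independent, so this choice is without loss of generality.
1. Q is the midpoint of DN ⇒ Q = (1/2, 1/2)
2. A is where the line through D parallel to EY meets line QE ⇒ A = (11, 4)
3. S is the midpoint of EA ⇒ S = (8, 3)
2·[YEQ] = 3/2, 2·[SDQ] = -5
[YEQ]:[SDQ] = 3/2:-5 = -3/10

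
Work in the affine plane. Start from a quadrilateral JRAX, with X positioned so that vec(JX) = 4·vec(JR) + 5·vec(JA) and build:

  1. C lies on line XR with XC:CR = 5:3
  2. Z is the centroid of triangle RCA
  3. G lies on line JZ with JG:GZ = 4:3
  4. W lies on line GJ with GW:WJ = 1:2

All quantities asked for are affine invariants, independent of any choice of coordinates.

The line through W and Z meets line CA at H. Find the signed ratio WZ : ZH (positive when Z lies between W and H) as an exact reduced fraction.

Choose coordinates J = (0, 0), R = (1, 0), A = (0, 1), X = (4, 5).
1. C lies on line XR with XC:CR = 5:3 ⇒ C = (17/8, 15/8)
2. Z is the centroid of triangle RCA ⇒ Z = (25/24, 23/24)
3. G lies on line JZ with JG:GZ = 4:3 ⇒ G = (25/42, 23/42)
4. W lies on line GJ with GW:WJ = 1:2 ⇒ W = (25/63, 23/63)
line WZ meets CA at H = (425/216, 391/216)
Z = W + t·(H−W) with t = 39/95, so WZ:ZH = 39/95:56/95

WZ:ZH = 39/56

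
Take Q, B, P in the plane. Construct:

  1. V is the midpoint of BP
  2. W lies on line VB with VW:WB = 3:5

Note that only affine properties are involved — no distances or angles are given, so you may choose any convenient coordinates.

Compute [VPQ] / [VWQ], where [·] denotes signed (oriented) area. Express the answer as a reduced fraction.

[VPQ]:[VWQ] = -8/3

Work in coordinates with Q = (0, 0), B = (1, 0), P = (0, 1).
1. V is the midpoint of BP ⇒ V = (1/2, 1/2)
2. W lies on line VB with VW:WB = 3:5 ⇒ W = (11/16, 5/16)
2·[VPQ] = 1/2, 2·[VWQ] = -3/16
[VPQ]:[VWQ] = 1/2:-3/16 = -8/3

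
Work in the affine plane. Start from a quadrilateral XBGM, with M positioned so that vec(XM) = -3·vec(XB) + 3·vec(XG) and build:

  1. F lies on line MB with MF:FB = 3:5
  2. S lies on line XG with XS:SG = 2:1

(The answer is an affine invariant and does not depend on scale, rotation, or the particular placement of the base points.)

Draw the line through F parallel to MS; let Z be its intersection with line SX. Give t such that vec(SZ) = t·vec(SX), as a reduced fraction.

t = -1/16

Set X = (0, 0), B = (1, 0), G = (0, 1), M = (-3, 3); any affine frame gives the same invariant.
1. F lies on line MB with MF:FB = 3:5 ⇒ F = (-3/2, 15/8)
2. S lies on line XG with XS:SG = 2:1 ⇒ S = (0, 2/3)
through F parallel to MS: direction (3, -7/3); meets SX at Z = (0, 17/24)
Z = S + t·(X−S) with t = -1/16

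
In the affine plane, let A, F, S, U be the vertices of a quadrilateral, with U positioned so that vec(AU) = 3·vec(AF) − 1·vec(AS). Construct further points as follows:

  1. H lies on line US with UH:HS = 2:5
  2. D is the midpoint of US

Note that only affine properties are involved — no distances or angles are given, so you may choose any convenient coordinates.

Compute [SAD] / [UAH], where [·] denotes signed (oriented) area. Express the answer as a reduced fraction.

Set A = (0, 0), F = (1, 0), S = (0, 1), U = (3, -1); any affine frame gives the same invariant.
1. H lies on line US with UH:HS = 2:5 ⇒ H = (15/7, -3/7)
2. D is the midpoint of US ⇒ D = (3/2, 0)
2·[SAD] = 3/2, 2·[UAH] = -6/7
[SAD]:[UAH] = 3/2:-6/7 = -7/4

[SAD]:[UAH] = -7/4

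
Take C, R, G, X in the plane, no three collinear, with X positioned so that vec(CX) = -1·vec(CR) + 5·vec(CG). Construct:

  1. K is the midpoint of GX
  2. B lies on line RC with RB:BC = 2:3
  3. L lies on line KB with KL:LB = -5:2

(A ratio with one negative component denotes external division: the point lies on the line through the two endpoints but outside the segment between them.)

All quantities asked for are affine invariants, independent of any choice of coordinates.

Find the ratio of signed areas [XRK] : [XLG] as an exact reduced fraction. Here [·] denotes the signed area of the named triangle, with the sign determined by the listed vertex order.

[XRK]:[XLG] = 9/14

Choose coordinates C = (0, 0), R = (1, 0), G = (0, 1), X = (-1, 5).
1. K is the midpoint of GX ⇒ K = (-1/2, 3)
2. B lies on line RC with RB:BC = 2:3 ⇒ B = (3/5, 0)
3. L lies on line KB with KL:LB = -5:2 ⇒ L = (4/3, -2)
2·[XRK] = -3/2, 2·[XLG] = -7/3
[XRK]:[XLG] = -3/2:-7/3 = 9/14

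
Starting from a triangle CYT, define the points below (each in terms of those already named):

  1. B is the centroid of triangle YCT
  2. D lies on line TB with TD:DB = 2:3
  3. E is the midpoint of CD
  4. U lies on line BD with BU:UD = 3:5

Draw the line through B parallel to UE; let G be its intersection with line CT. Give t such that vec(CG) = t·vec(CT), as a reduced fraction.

Assign C = (0, 0), Y = (1, 0), T = (0, 1) — the answer is frame-independent, so this choice is without loss of generality.
1. B is the centroid of triangle YCT ⇒ B = (1/3, 1/3)
2. D lies on line TB with TD:DB = 2:3 ⇒ D = (2/15, 11/15)
3. E is the midpoint of CD ⇒ E = (1/15, 11/30)
4. U lies on line BD with BU:UD = 3:5 ⇒ U = (31/120, 29/60)
through B parallel to UE: direction (-23/120, -7/60); meets CT at G = (0, 3/23)
G = C + t·(T−C) with t = 3/23

t = 3/23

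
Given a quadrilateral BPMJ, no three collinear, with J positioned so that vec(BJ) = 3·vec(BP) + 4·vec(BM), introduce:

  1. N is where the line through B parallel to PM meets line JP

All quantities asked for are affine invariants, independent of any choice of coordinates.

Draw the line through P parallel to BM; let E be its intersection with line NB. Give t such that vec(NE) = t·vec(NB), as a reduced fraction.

Work in coordinates with B = (0, 0), P = (1, 0), M = (0, 1), J = (3, 4).
1. N is where the line through B parallel to PM meets line JP ⇒ N = (2/3, -2/3)
through P parallel to BM: direction (0, 1); meets NB at E = (1, -1)
E = N + t·(B−N) with t = -1/2

t = -1/2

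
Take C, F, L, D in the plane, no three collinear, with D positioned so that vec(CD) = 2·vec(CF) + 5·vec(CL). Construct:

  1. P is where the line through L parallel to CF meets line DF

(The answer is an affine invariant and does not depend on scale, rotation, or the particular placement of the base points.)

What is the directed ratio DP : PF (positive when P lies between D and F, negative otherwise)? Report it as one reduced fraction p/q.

DP:PF = 4

Choose coordinates C = (0, 0), F = (1, 0), L = (0, 1), D = (2, 5).
1. P is where the line through L parallel to CF meets line DF ⇒ P = (6/5, 1)
P = D + t·(F−D) with t = 4/5, so DP:PF = t:(1−t) = 4/5:1/5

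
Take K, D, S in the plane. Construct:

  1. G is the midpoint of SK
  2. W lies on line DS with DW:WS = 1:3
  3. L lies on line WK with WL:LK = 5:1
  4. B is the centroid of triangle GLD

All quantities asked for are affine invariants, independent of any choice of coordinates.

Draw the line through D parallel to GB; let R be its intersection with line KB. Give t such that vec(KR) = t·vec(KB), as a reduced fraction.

Work in coordinates with K = (0, 0), D = (1, 0), S = (0, 1).
1. G is the midpoint of SK ⇒ G = (0, 1/2)
2. W lies on line DS with DW:WS = 1:3 ⇒ W = (3/4, 1/4)
3. L lies on line WK with WL:LK = 5:1 ⇒ L = (1/8, 1/24)
4. B is the centroid of triangle GLD ⇒ B = (3/8, 13/72)
through D parallel to GB: direction (3/8, -23/72); meets KB at R = (23/36, 299/972)
R = K + t·(B−K) with t = 46/27

t = 46/27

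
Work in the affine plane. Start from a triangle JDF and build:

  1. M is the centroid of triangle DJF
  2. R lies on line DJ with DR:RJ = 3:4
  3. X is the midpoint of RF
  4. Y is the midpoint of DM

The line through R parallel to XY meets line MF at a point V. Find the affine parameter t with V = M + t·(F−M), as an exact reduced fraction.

t = -1/3

Set J = (0, 0), D = (1, 0), F = (0, 1); any affine frame gives the same invariant.
1. M is the centroid of triangle DJF ⇒ M = (1/3, 1/3)
2. R lies on line DJ with DR:RJ = 3:4 ⇒ R = (4/7, 0)
3. X is the midpoint of RF ⇒ X = (2/7, 1/2)
4. Y is the midpoint of DM ⇒ Y = (2/3, 1/6)
through R parallel to XY: direction (8/21, -1/3); meets MF at V = (4/9, 1/9)
V = M + t·(F−M) with t = -1/3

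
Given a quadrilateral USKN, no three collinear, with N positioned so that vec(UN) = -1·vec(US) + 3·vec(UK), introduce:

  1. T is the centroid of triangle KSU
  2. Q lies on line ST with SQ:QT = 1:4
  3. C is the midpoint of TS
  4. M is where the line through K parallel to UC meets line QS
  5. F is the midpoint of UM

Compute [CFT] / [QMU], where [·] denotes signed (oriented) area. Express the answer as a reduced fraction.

[CFT]:[QMU] = -5/46

Assign U = (0, 0), S = (1, 0), K = (0, 1), N = (-1, 3) — the answer is frame-independent, so this choice is without loss of generality.
1. T is the centroid of triangle KSU ⇒ T = (1/3, 1/3)
2. Q lies on line ST with SQ:QT = 1:4 ⇒ Q = (13/15, 1/15)
3. C is the midpoint of TS ⇒ C = (2/3, 1/6)
4. M is where the line through K parallel to UC meets line QS ⇒ M = (-2/3, 5/6)
5. F is the midpoint of UM ⇒ F = (-1/3, 5/12)
2·[CFT] = -1/12, 2·[QMU] = 23/30
[CFT]:[QMU] = -1/12:23/30 = -5/46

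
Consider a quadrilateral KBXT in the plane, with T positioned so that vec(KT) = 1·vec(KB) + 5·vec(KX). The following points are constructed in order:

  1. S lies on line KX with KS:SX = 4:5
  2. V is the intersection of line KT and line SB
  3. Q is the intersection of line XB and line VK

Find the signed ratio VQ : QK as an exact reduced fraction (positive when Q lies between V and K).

VQ:QK = -25/49

Work in coordinates with K = (0, 0), B = (1, 0), X = (0, 1), T = (1, 5).
1. S lies on line KX with KS:SX = 4:5 ⇒ S = (0, 4/9)
2. V is the intersection of line KT and line SB ⇒ V = (4/49, 20/49)
3. Q is the intersection of line XB and line VK ⇒ Q = (1/6, 5/6)
Q = V + t·(K−V) with t = -25/24, so VQ:QK = t:(1−t) = -25/24:49/24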